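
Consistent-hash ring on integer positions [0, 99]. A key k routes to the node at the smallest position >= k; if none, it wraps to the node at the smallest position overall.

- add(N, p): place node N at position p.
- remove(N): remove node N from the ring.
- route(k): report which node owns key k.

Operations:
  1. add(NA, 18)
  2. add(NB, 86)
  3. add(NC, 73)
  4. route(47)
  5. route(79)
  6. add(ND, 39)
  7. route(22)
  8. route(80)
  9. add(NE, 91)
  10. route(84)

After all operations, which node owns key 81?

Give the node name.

Op 1: add NA@18 -> ring=[18:NA]
Op 2: add NB@86 -> ring=[18:NA,86:NB]
Op 3: add NC@73 -> ring=[18:NA,73:NC,86:NB]
Op 4: route key 47: smallest pos >= 47 is 73 -> NC
Op 5: route key 79: smallest pos >= 79 is 86 -> NB
Op 6: add ND@39 -> ring=[18:NA,39:ND,73:NC,86:NB]
Op 7: route key 22: smallest pos >= 22 is 39 -> ND
Op 8: route key 80: smallest pos >= 80 is 86 -> NB
Op 9: add NE@91 -> ring=[18:NA,39:ND,73:NC,86:NB,91:NE]
Op 10: route key 84: smallest pos >= 84 is 86 -> NB
Final route key 81: smallest pos >= 81 is 86 -> NB

Answer: NB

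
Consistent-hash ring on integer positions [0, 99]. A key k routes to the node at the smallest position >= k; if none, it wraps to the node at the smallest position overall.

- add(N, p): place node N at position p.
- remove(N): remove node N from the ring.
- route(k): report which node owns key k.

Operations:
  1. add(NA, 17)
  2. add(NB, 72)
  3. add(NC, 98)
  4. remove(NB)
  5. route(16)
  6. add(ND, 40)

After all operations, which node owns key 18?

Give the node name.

Op 1: add NA@17 -> ring=[17:NA]
Op 2: add NB@72 -> ring=[17:NA,72:NB]
Op 3: add NC@98 -> ring=[17:NA,72:NB,98:NC]
Op 4: remove NB -> ring=[17:NA,98:NC]
Op 5: route key 16: smallest pos >= 16 is 17 -> NA
Op 6: add ND@40 -> ring=[17:NA,40:ND,98:NC]
Final route key 18: smallest pos >= 18 is 40 -> ND

Answer: ND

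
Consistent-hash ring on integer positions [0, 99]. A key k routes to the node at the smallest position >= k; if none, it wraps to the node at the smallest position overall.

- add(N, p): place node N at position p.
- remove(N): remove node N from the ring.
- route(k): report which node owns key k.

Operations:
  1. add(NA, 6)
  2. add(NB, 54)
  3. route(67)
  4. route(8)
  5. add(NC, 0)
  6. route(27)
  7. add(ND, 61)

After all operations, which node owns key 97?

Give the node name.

Answer: NC

Derivation:
Op 1: add NA@6 -> ring=[6:NA]
Op 2: add NB@54 -> ring=[6:NA,54:NB]
Op 3: route key 67: none >= 67, wrap to smallest pos 6 -> NA
Op 4: route key 8: smallest pos >= 8 is 54 -> NB
Op 5: add NC@0 -> ring=[0:NC,6:NA,54:NB]
Op 6: route key 27: smallest pos >= 27 is 54 -> NB
Op 7: add ND@61 -> ring=[0:NC,6:NA,54:NB,61:ND]
Final route key 97: none >= 97, wrap to smallest pos 0 -> NC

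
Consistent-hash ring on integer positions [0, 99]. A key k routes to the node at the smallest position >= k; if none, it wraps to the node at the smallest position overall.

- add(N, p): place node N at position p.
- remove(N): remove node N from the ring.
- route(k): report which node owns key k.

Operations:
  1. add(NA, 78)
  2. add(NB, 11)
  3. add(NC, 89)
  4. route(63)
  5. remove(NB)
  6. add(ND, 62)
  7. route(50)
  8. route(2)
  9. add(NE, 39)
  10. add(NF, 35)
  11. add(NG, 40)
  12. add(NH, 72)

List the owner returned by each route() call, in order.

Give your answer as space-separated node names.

Answer: NA ND ND

Derivation:
Op 1: add NA@78 -> ring=[78:NA]
Op 2: add NB@11 -> ring=[11:NB,78:NA]
Op 3: add NC@89 -> ring=[11:NB,78:NA,89:NC]
Op 4: route key 63: smallest pos >= 63 is 78 -> NA
Op 5: remove NB -> ring=[78:NA,89:NC]
Op 6: add ND@62 -> ring=[62:ND,78:NA,89:NC]
Op 7: route key 50: smallest pos >= 50 is 62 -> ND
Op 8: route key 2: smallest pos >= 2 is 62 -> ND
Op 9: add NE@39 -> ring=[39:NE,62:ND,78:NA,89:NC]
Op 10: add NF@35 -> ring=[35:NF,39:NE,62:ND,78:NA,89:NC]
Op 11: add NG@40 -> ring=[35:NF,39:NE,40:NG,62:ND,78:NA,89:NC]
Op 12: add NH@72 -> ring=[35:NF,39:NE,40:NG,62:ND,72:NH,78:NA,89:NC]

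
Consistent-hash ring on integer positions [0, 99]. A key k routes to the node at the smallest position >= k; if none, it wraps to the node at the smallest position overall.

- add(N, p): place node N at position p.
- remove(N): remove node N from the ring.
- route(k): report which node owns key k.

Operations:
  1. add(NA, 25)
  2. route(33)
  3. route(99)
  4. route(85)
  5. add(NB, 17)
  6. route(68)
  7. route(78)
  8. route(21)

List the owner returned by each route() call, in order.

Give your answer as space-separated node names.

Op 1: add NA@25 -> ring=[25:NA]
Op 2: route key 33: none >= 33, wrap to smallest pos 25 -> NA
Op 3: route key 99: none >= 99, wrap to smallest pos 25 -> NA
Op 4: route key 85: none >= 85, wrap to smallest pos 25 -> NA
Op 5: add NB@17 -> ring=[17:NB,25:NA]
Op 6: route key 68: none >= 68, wrap to smallest pos 17 -> NB
Op 7: route key 78: none >= 78, wrap to smallest pos 17 -> NB
Op 8: route key 21: smallest pos >= 21 is 25 -> NA

Answer: NA NA NA NB NB NA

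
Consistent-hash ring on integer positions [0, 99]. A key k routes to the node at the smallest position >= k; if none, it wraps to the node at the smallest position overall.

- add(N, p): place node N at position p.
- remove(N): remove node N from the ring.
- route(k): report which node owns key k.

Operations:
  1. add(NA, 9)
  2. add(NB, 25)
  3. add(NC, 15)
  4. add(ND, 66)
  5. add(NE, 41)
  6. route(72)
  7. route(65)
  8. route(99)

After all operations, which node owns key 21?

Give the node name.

Op 1: add NA@9 -> ring=[9:NA]
Op 2: add NB@25 -> ring=[9:NA,25:NB]
Op 3: add NC@15 -> ring=[9:NA,15:NC,25:NB]
Op 4: add ND@66 -> ring=[9:NA,15:NC,25:NB,66:ND]
Op 5: add NE@41 -> ring=[9:NA,15:NC,25:NB,41:NE,66:ND]
Op 6: route key 72: none >= 72, wrap to smallest pos 9 -> NA
Op 7: route key 65: smallest pos >= 65 is 66 -> ND
Op 8: route key 99: none >= 99, wrap to smallest pos 9 -> NA
Final route key 21: smallest pos >= 21 is 25 -> NB

Answer: NB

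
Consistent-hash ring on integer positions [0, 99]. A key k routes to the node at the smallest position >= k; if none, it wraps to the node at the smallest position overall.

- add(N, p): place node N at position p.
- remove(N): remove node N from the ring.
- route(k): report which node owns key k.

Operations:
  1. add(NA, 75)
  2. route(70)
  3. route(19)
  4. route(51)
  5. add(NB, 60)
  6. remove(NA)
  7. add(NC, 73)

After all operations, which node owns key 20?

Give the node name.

Answer: NB

Derivation:
Op 1: add NA@75 -> ring=[75:NA]
Op 2: route key 70: smallest pos >= 70 is 75 -> NA
Op 3: route key 19: smallest pos >= 19 is 75 -> NA
Op 4: route key 51: smallest pos >= 51 is 75 -> NA
Op 5: add NB@60 -> ring=[60:NB,75:NA]
Op 6: remove NA -> ring=[60:NB]
Op 7: add NC@73 -> ring=[60:NB,73:NC]
Final route key 20: smallest pos >= 20 is 60 -> NB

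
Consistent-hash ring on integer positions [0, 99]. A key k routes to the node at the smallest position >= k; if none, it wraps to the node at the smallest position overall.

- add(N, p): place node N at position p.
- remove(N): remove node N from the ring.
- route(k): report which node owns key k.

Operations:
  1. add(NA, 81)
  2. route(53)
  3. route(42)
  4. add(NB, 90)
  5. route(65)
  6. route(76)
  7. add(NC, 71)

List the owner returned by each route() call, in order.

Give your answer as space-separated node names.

Op 1: add NA@81 -> ring=[81:NA]
Op 2: route key 53: smallest pos >= 53 is 81 -> NA
Op 3: route key 42: smallest pos >= 42 is 81 -> NA
Op 4: add NB@90 -> ring=[81:NA,90:NB]
Op 5: route key 65: smallest pos >= 65 is 81 -> NA
Op 6: route key 76: smallest pos >= 76 is 81 -> NA
Op 7: add NC@71 -> ring=[71:NC,81:NA,90:NB]

Answer: NA NA NA NA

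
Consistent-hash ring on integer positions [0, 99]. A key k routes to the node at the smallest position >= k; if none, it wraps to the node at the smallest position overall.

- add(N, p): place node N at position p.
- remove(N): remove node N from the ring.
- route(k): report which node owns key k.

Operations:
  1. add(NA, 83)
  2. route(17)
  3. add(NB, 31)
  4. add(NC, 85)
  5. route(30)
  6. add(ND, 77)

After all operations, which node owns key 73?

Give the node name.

Answer: ND

Derivation:
Op 1: add NA@83 -> ring=[83:NA]
Op 2: route key 17: smallest pos >= 17 is 83 -> NA
Op 3: add NB@31 -> ring=[31:NB,83:NA]
Op 4: add NC@85 -> ring=[31:NB,83:NA,85:NC]
Op 5: route key 30: smallest pos >= 30 is 31 -> NB
Op 6: add ND@77 -> ring=[31:NB,77:ND,83:NA,85:NC]
Final route key 73: smallest pos >= 73 is 77 -> ND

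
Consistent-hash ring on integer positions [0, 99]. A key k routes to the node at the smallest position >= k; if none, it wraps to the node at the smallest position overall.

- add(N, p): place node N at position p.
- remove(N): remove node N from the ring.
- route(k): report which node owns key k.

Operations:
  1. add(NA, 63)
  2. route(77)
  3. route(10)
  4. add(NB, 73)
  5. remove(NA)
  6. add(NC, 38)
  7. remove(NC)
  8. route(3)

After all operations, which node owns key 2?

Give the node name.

Op 1: add NA@63 -> ring=[63:NA]
Op 2: route key 77: none >= 77, wrap to smallest pos 63 -> NA
Op 3: route key 10: smallest pos >= 10 is 63 -> NA
Op 4: add NB@73 -> ring=[63:NA,73:NB]
Op 5: remove NA -> ring=[73:NB]
Op 6: add NC@38 -> ring=[38:NC,73:NB]
Op 7: remove NC -> ring=[73:NB]
Op 8: route key 3: smallest pos >= 3 is 73 -> NB
Final route key 2: smallest pos >= 2 is 73 -> NB

Answer: NB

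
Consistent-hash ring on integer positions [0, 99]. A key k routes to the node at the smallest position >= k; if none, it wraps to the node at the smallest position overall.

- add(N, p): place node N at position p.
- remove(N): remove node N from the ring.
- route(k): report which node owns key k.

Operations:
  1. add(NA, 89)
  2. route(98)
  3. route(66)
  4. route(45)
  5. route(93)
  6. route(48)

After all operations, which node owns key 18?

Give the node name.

Op 1: add NA@89 -> ring=[89:NA]
Op 2: route key 98: none >= 98, wrap to smallest pos 89 -> NA
Op 3: route key 66: smallest pos >= 66 is 89 -> NA
Op 4: route key 45: smallest pos >= 45 is 89 -> NA
Op 5: route key 93: none >= 93, wrap to smallest pos 89 -> NA
Op 6: route key 48: smallest pos >= 48 is 89 -> NA
Final route key 18: smallest pos >= 18 is 89 -> NA

Answer: NA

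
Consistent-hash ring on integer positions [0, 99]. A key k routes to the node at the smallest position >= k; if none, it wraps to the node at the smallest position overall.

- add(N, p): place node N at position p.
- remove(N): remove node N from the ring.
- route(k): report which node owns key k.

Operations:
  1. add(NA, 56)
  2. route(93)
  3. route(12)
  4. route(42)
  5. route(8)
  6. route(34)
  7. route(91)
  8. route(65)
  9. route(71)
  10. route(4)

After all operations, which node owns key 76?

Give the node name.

Answer: NA

Derivation:
Op 1: add NA@56 -> ring=[56:NA]
Op 2: route key 93: none >= 93, wrap to smallest pos 56 -> NA
Op 3: route key 12: smallest pos >= 12 is 56 -> NA
Op 4: route key 42: smallest pos >= 42 is 56 -> NA
Op 5: route key 8: smallest pos >= 8 is 56 -> NA
Op 6: route key 34: smallest pos >= 34 is 56 -> NA
Op 7: route key 91: none >= 91, wrap to smallest pos 56 -> NA
Op 8: route key 65: none >= 65, wrap to smallest pos 56 -> NA
Op 9: route key 71: none >= 71, wrap to smallest pos 56 -> NA
Op 10: route key 4: smallest pos >= 4 is 56 -> NA
Final route key 76: none >= 76, wrap to smallest pos 56 -> NA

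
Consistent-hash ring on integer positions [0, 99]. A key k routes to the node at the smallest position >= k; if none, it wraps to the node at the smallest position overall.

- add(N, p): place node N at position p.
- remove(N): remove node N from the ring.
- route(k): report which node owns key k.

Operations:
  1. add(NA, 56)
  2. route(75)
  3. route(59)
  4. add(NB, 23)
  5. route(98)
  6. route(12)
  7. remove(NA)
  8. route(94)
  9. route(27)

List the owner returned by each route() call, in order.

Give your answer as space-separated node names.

Answer: NA NA NB NB NB NB

Derivation:
Op 1: add NA@56 -> ring=[56:NA]
Op 2: route key 75: none >= 75, wrap to smallest pos 56 -> NA
Op 3: route key 59: none >= 59, wrap to smallest pos 56 -> NA
Op 4: add NB@23 -> ring=[23:NB,56:NA]
Op 5: route key 98: none >= 98, wrap to smallest pos 23 -> NB
Op 6: route key 12: smallest pos >= 12 is 23 -> NB
Op 7: remove NA -> ring=[23:NB]
Op 8: route key 94: none >= 94, wrap to smallest pos 23 -> NB
Op 9: route key 27: none >= 27, wrap to smallest pos 23 -> NB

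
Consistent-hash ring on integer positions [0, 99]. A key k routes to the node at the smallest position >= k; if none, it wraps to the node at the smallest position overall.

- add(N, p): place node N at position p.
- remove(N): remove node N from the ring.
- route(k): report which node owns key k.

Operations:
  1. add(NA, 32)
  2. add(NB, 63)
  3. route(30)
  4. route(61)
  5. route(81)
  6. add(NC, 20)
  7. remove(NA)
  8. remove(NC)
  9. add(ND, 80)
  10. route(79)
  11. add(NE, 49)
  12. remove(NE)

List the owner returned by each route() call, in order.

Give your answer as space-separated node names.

Op 1: add NA@32 -> ring=[32:NA]
Op 2: add NB@63 -> ring=[32:NA,63:NB]
Op 3: route key 30: smallest pos >= 30 is 32 -> NA
Op 4: route key 61: smallest pos >= 61 is 63 -> NB
Op 5: route key 81: none >= 81, wrap to smallest pos 32 -> NA
Op 6: add NC@20 -> ring=[20:NC,32:NA,63:NB]
Op 7: remove NA -> ring=[20:NC,63:NB]
Op 8: remove NC -> ring=[63:NB]
Op 9: add ND@80 -> ring=[63:NB,80:ND]
Op 10: route key 79: smallest pos >= 79 is 80 -> ND
Op 11: add NE@49 -> ring=[49:NE,63:NB,80:ND]
Op 12: remove NE -> ring=[63:NB,80:ND]

Answer: NA NB NA ND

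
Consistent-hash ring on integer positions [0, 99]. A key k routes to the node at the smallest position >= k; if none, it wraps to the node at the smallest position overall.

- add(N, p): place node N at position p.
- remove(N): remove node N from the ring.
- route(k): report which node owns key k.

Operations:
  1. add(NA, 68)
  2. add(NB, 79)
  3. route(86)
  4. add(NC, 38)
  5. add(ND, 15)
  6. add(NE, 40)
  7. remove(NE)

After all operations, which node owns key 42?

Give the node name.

Op 1: add NA@68 -> ring=[68:NA]
Op 2: add NB@79 -> ring=[68:NA,79:NB]
Op 3: route key 86: none >= 86, wrap to smallest pos 68 -> NA
Op 4: add NC@38 -> ring=[38:NC,68:NA,79:NB]
Op 5: add ND@15 -> ring=[15:ND,38:NC,68:NA,79:NB]
Op 6: add NE@40 -> ring=[15:ND,38:NC,40:NE,68:NA,79:NB]
Op 7: remove NE -> ring=[15:ND,38:NC,68:NA,79:NB]
Final route key 42: smallest pos >= 42 is 68 -> NA

Answer: NA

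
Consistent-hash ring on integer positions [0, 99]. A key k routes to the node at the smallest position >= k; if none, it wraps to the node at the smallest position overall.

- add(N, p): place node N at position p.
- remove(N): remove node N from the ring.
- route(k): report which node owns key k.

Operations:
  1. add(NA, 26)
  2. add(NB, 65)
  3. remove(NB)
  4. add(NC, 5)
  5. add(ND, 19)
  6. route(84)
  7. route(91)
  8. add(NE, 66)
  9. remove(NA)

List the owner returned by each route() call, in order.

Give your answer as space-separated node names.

Answer: NC NC

Derivation:
Op 1: add NA@26 -> ring=[26:NA]
Op 2: add NB@65 -> ring=[26:NA,65:NB]
Op 3: remove NB -> ring=[26:NA]
Op 4: add NC@5 -> ring=[5:NC,26:NA]
Op 5: add ND@19 -> ring=[5:NC,19:ND,26:NA]
Op 6: route key 84: none >= 84, wrap to smallest pos 5 -> NC
Op 7: route key 91: none >= 91, wrap to smallest pos 5 -> NC
Op 8: add NE@66 -> ring=[5:NC,19:ND,26:NA,66:NE]
Op 9: remove NA -> ring=[5:NC,19:ND,66:NE]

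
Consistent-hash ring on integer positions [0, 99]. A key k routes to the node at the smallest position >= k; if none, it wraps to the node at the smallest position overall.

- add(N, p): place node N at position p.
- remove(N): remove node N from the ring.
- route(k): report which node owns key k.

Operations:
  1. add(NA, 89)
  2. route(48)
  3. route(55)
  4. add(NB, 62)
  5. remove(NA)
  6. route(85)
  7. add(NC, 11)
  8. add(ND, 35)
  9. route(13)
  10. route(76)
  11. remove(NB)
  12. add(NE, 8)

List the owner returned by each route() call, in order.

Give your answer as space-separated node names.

Answer: NA NA NB ND NC

Derivation:
Op 1: add NA@89 -> ring=[89:NA]
Op 2: route key 48: smallest pos >= 48 is 89 -> NA
Op 3: route key 55: smallest pos >= 55 is 89 -> NA
Op 4: add NB@62 -> ring=[62:NB,89:NA]
Op 5: remove NA -> ring=[62:NB]
Op 6: route key 85: none >= 85, wrap to smallest pos 62 -> NB
Op 7: add NC@11 -> ring=[11:NC,62:NB]
Op 8: add ND@35 -> ring=[11:NC,35:ND,62:NB]
Op 9: route key 13: smallest pos >= 13 is 35 -> ND
Op 10: route key 76: none >= 76, wrap to smallest pos 11 -> NC
Op 11: remove NB -> ring=[11:NC,35:ND]
Op 12: add NE@8 -> ring=[8:NE,11:NC,35:ND]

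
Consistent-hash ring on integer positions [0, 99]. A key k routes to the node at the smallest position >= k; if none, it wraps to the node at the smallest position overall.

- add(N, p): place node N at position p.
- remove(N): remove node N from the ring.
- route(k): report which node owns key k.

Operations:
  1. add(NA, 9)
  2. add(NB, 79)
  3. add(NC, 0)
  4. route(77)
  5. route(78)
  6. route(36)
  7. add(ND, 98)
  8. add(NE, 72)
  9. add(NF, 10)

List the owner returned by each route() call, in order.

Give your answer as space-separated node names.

Answer: NB NB NB

Derivation:
Op 1: add NA@9 -> ring=[9:NA]
Op 2: add NB@79 -> ring=[9:NA,79:NB]
Op 3: add NC@0 -> ring=[0:NC,9:NA,79:NB]
Op 4: route key 77: smallest pos >= 77 is 79 -> NB
Op 5: route key 78: smallest pos >= 78 is 79 -> NB
Op 6: route key 36: smallest pos >= 36 is 79 -> NB
Op 7: add ND@98 -> ring=[0:NC,9:NA,79:NB,98:ND]
Op 8: add NE@72 -> ring=[0:NC,9:NA,72:NE,79:NB,98:ND]
Op 9: add NF@10 -> ring=[0:NC,9:NA,10:NF,72:NE,79:NB,98:ND]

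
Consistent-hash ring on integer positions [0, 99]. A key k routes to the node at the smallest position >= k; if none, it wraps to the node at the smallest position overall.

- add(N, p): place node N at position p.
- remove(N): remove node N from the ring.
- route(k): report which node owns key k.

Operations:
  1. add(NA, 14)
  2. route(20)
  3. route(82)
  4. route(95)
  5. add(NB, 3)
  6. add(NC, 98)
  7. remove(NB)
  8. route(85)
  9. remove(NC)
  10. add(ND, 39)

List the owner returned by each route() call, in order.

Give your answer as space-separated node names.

Answer: NA NA NA NC

Derivation:
Op 1: add NA@14 -> ring=[14:NA]
Op 2: route key 20: none >= 20, wrap to smallest pos 14 -> NA
Op 3: route key 82: none >= 82, wrap to smallest pos 14 -> NA
Op 4: route key 95: none >= 95, wrap to smallest pos 14 -> NA
Op 5: add NB@3 -> ring=[3:NB,14:NA]
Op 6: add NC@98 -> ring=[3:NB,14:NA,98:NC]
Op 7: remove NB -> ring=[14:NA,98:NC]
Op 8: route key 85: smallest pos >= 85 is 98 -> NC
Op 9: remove NC -> ring=[14:NA]
Op 10: add ND@39 -> ring=[14:NA,39:ND]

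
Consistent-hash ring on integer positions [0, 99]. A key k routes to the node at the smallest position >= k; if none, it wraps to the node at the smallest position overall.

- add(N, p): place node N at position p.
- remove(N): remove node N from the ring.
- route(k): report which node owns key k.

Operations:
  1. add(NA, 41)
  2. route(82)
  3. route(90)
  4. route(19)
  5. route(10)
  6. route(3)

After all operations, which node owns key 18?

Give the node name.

Answer: NA

Derivation:
Op 1: add NA@41 -> ring=[41:NA]
Op 2: route key 82: none >= 82, wrap to smallest pos 41 -> NA
Op 3: route key 90: none >= 90, wrap to smallest pos 41 -> NA
Op 4: route key 19: smallest pos >= 19 is 41 -> NA
Op 5: route key 10: smallest pos >= 10 is 41 -> NA
Op 6: route key 3: smallest pos >= 3 is 41 -> NA
Final route key 18: smallest pos >= 18 is 41 -> NA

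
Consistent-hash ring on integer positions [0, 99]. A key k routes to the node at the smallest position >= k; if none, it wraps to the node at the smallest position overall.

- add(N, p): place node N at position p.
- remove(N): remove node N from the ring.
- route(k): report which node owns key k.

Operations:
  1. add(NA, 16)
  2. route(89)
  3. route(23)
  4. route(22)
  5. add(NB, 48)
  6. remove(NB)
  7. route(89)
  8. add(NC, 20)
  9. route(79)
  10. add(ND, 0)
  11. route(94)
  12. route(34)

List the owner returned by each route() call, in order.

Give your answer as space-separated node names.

Answer: NA NA NA NA NA ND ND

Derivation:
Op 1: add NA@16 -> ring=[16:NA]
Op 2: route key 89: none >= 89, wrap to smallest pos 16 -> NA
Op 3: route key 23: none >= 23, wrap to smallest pos 16 -> NA
Op 4: route key 22: none >= 22, wrap to smallest pos 16 -> NA
Op 5: add NB@48 -> ring=[16:NA,48:NB]
Op 6: remove NB -> ring=[16:NA]
Op 7: route key 89: none >= 89, wrap to smallest pos 16 -> NA
Op 8: add NC@20 -> ring=[16:NA,20:NC]
Op 9: route key 79: none >= 79, wrap to smallest pos 16 -> NA
Op 10: add ND@0 -> ring=[0:ND,16:NA,20:NC]
Op 11: route key 94: none >= 94, wrap to smallest pos 0 -> ND
Op 12: route key 34: none >= 34, wrap to smallest pos 0 -> ND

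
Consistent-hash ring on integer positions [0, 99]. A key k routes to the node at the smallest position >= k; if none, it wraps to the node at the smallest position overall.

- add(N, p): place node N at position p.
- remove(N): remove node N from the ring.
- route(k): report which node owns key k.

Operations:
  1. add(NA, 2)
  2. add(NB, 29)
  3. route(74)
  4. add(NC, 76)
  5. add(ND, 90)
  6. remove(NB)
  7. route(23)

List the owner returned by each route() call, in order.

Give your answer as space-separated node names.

Answer: NA NC

Derivation:
Op 1: add NA@2 -> ring=[2:NA]
Op 2: add NB@29 -> ring=[2:NA,29:NB]
Op 3: route key 74: none >= 74, wrap to smallest pos 2 -> NA
Op 4: add NC@76 -> ring=[2:NA,29:NB,76:NC]
Op 5: add ND@90 -> ring=[2:NA,29:NB,76:NC,90:ND]
Op 6: remove NB -> ring=[2:NA,76:NC,90:ND]
Op 7: route key 23: smallest pos >= 23 is 76 -> NC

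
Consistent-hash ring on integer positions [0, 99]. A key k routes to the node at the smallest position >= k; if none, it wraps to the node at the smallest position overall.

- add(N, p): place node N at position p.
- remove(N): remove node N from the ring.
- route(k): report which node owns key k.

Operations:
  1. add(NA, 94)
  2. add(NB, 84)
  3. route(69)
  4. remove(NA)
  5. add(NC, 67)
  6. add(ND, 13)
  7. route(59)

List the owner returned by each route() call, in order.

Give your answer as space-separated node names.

Op 1: add NA@94 -> ring=[94:NA]
Op 2: add NB@84 -> ring=[84:NB,94:NA]
Op 3: route key 69: smallest pos >= 69 is 84 -> NB
Op 4: remove NA -> ring=[84:NB]
Op 5: add NC@67 -> ring=[67:NC,84:NB]
Op 6: add ND@13 -> ring=[13:ND,67:NC,84:NB]
Op 7: route key 59: smallest pos >= 59 is 67 -> NC

Answer: NB NC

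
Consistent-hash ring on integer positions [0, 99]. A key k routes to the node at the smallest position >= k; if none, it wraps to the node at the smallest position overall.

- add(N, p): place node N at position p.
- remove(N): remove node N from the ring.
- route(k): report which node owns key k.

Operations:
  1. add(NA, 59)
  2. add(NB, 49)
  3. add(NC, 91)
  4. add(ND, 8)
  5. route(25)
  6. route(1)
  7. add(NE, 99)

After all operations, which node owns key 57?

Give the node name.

Answer: NA

Derivation:
Op 1: add NA@59 -> ring=[59:NA]
Op 2: add NB@49 -> ring=[49:NB,59:NA]
Op 3: add NC@91 -> ring=[49:NB,59:NA,91:NC]
Op 4: add ND@8 -> ring=[8:ND,49:NB,59:NA,91:NC]
Op 5: route key 25: smallest pos >= 25 is 49 -> NB
Op 6: route key 1: smallest pos >= 1 is 8 -> ND
Op 7: add NE@99 -> ring=[8:ND,49:NB,59:NA,91:NC,99:NE]
Final route key 57: smallest pos >= 57 is 59 -> NA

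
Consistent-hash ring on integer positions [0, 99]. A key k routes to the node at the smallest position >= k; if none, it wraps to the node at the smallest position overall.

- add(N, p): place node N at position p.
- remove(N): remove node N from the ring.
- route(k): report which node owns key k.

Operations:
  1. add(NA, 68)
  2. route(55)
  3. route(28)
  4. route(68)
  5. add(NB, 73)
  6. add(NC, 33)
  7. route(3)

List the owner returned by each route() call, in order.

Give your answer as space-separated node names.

Op 1: add NA@68 -> ring=[68:NA]
Op 2: route key 55: smallest pos >= 55 is 68 -> NA
Op 3: route key 28: smallest pos >= 28 is 68 -> NA
Op 4: route key 68: smallest pos >= 68 is 68 -> NA
Op 5: add NB@73 -> ring=[68:NA,73:NB]
Op 6: add NC@33 -> ring=[33:NC,68:NA,73:NB]
Op 7: route key 3: smallest pos >= 3 is 33 -> NC

Answer: NA NA NA NC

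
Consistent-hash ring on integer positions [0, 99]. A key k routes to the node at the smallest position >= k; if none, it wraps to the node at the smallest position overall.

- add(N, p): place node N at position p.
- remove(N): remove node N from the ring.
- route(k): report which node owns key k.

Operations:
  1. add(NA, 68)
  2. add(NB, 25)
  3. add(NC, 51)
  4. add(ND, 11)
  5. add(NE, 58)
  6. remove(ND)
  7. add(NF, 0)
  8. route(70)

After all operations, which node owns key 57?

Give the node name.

Answer: NE

Derivation:
Op 1: add NA@68 -> ring=[68:NA]
Op 2: add NB@25 -> ring=[25:NB,68:NA]
Op 3: add NC@51 -> ring=[25:NB,51:NC,68:NA]
Op 4: add ND@11 -> ring=[11:ND,25:NB,51:NC,68:NA]
Op 5: add NE@58 -> ring=[11:ND,25:NB,51:NC,58:NE,68:NA]
Op 6: remove ND -> ring=[25:NB,51:NC,58:NE,68:NA]
Op 7: add NF@0 -> ring=[0:NF,25:NB,51:NC,58:NE,68:NA]
Op 8: route key 70: none >= 70, wrap to smallest pos 0 -> NF
Final route key 57: smallest pos >= 57 is 58 -> NE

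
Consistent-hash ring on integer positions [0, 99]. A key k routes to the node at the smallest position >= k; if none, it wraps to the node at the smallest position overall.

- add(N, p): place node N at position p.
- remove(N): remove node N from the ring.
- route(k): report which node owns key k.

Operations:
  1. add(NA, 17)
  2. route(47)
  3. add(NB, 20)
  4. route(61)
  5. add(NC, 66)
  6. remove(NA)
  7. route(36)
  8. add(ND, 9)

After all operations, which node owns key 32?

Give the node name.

Op 1: add NA@17 -> ring=[17:NA]
Op 2: route key 47: none >= 47, wrap to smallest pos 17 -> NA
Op 3: add NB@20 -> ring=[17:NA,20:NB]
Op 4: route key 61: none >= 61, wrap to smallest pos 17 -> NA
Op 5: add NC@66 -> ring=[17:NA,20:NB,66:NC]
Op 6: remove NA -> ring=[20:NB,66:NC]
Op 7: route key 36: smallest pos >= 36 is 66 -> NC
Op 8: add ND@9 -> ring=[9:ND,20:NB,66:NC]
Final route key 32: smallest pos >= 32 is 66 -> NC

Answer: NC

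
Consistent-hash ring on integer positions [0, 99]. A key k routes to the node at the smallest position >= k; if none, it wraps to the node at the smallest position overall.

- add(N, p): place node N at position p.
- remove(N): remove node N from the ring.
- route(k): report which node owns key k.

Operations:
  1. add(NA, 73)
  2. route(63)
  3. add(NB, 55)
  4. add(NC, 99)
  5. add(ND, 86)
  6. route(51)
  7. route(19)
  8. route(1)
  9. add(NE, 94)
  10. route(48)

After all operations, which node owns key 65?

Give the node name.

Answer: NA

Derivation:
Op 1: add NA@73 -> ring=[73:NA]
Op 2: route key 63: smallest pos >= 63 is 73 -> NA
Op 3: add NB@55 -> ring=[55:NB,73:NA]
Op 4: add NC@99 -> ring=[55:NB,73:NA,99:NC]
Op 5: add ND@86 -> ring=[55:NB,73:NA,86:ND,99:NC]
Op 6: route key 51: smallest pos >= 51 is 55 -> NB
Op 7: route key 19: smallest pos >= 19 is 55 -> NB
Op 8: route key 1: smallest pos >= 1 is 55 -> NB
Op 9: add NE@94 -> ring=[55:NB,73:NA,86:ND,94:NE,99:NC]
Op 10: route key 48: smallest pos >= 48 is 55 -> NB
Final route key 65: smallest pos >= 65 is 73 -> NA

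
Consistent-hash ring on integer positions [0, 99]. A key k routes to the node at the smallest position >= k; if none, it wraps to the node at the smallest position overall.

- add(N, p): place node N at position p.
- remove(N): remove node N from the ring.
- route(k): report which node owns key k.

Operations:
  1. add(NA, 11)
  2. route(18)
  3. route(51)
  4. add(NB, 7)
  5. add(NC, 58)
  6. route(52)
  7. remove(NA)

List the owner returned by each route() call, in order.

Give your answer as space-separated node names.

Op 1: add NA@11 -> ring=[11:NA]
Op 2: route key 18: none >= 18, wrap to smallest pos 11 -> NA
Op 3: route key 51: none >= 51, wrap to smallest pos 11 -> NA
Op 4: add NB@7 -> ring=[7:NB,11:NA]
Op 5: add NC@58 -> ring=[7:NB,11:NA,58:NC]
Op 6: route key 52: smallest pos >= 52 is 58 -> NC
Op 7: remove NA -> ring=[7:NB,58:NC]

Answer: NA NA NC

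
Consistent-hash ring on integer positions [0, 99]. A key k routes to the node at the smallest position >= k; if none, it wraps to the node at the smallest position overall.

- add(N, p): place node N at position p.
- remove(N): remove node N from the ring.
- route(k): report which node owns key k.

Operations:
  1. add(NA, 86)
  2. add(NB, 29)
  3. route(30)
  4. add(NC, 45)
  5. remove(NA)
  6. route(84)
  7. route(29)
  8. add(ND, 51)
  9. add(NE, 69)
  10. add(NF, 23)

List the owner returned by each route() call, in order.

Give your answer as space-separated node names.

Op 1: add NA@86 -> ring=[86:NA]
Op 2: add NB@29 -> ring=[29:NB,86:NA]
Op 3: route key 30: smallest pos >= 30 is 86 -> NA
Op 4: add NC@45 -> ring=[29:NB,45:NC,86:NA]
Op 5: remove NA -> ring=[29:NB,45:NC]
Op 6: route key 84: none >= 84, wrap to smallest pos 29 -> NB
Op 7: route key 29: smallest pos >= 29 is 29 -> NB
Op 8: add ND@51 -> ring=[29:NB,45:NC,51:ND]
Op 9: add NE@69 -> ring=[29:NB,45:NC,51:ND,69:NE]
Op 10: add NF@23 -> ring=[23:NF,29:NB,45:NC,51:ND,69:NE]

Answer: NA NB NB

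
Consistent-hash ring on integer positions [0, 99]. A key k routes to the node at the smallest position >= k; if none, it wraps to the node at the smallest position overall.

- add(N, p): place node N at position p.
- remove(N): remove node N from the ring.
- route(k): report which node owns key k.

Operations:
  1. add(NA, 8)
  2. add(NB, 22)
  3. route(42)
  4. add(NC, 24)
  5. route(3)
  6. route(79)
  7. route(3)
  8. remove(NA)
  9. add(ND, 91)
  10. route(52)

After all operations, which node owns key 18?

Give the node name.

Answer: NB

Derivation:
Op 1: add NA@8 -> ring=[8:NA]
Op 2: add NB@22 -> ring=[8:NA,22:NB]
Op 3: route key 42: none >= 42, wrap to smallest pos 8 -> NA
Op 4: add NC@24 -> ring=[8:NA,22:NB,24:NC]
Op 5: route key 3: smallest pos >= 3 is 8 -> NA
Op 6: route key 79: none >= 79, wrap to smallest pos 8 -> NA
Op 7: route key 3: smallest pos >= 3 is 8 -> NA
Op 8: remove NA -> ring=[22:NB,24:NC]
Op 9: add ND@91 -> ring=[22:NB,24:NC,91:ND]
Op 10: route key 52: smallest pos >= 52 is 91 -> ND
Final route key 18: smallest pos >= 18 is 22 -> NB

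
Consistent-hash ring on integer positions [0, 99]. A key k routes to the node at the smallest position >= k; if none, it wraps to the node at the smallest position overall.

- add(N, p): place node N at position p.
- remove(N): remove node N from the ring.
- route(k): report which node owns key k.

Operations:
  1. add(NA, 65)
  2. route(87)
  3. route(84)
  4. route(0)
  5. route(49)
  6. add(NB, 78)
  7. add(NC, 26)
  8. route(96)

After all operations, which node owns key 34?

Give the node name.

Answer: NA

Derivation:
Op 1: add NA@65 -> ring=[65:NA]
Op 2: route key 87: none >= 87, wrap to smallest pos 65 -> NA
Op 3: route key 84: none >= 84, wrap to smallest pos 65 -> NA
Op 4: route key 0: smallest pos >= 0 is 65 -> NA
Op 5: route key 49: smallest pos >= 49 is 65 -> NA
Op 6: add NB@78 -> ring=[65:NA,78:NB]
Op 7: add NC@26 -> ring=[26:NC,65:NA,78:NB]
Op 8: route key 96: none >= 96, wrap to smallest pos 26 -> NC
Final route key 34: smallest pos >= 34 is 65 -> NA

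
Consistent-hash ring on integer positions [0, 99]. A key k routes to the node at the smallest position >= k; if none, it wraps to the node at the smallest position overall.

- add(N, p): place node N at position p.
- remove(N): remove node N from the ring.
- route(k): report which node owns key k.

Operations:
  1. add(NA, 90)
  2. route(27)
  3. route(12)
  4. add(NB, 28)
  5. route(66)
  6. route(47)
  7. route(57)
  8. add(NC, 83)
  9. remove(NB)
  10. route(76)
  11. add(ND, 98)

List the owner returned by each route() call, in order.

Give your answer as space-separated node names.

Answer: NA NA NA NA NA NC

Derivation:
Op 1: add NA@90 -> ring=[90:NA]
Op 2: route key 27: smallest pos >= 27 is 90 -> NA
Op 3: route key 12: smallest pos >= 12 is 90 -> NA
Op 4: add NB@28 -> ring=[28:NB,90:NA]
Op 5: route key 66: smallest pos >= 66 is 90 -> NA
Op 6: route key 47: smallest pos >= 47 is 90 -> NA
Op 7: route key 57: smallest pos >= 57 is 90 -> NA
Op 8: add NC@83 -> ring=[28:NB,83:NC,90:NA]
Op 9: remove NB -> ring=[83:NC,90:NA]
Op 10: route key 76: smallest pos >= 76 is 83 -> NC
Op 11: add ND@98 -> ring=[83:NC,90:NA,98:ND]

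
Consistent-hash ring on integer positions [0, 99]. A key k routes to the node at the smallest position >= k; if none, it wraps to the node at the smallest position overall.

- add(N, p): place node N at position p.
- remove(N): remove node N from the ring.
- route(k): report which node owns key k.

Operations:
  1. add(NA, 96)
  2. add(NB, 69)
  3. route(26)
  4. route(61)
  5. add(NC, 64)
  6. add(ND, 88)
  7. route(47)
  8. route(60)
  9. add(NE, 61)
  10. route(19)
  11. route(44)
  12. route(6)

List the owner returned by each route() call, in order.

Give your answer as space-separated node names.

Op 1: add NA@96 -> ring=[96:NA]
Op 2: add NB@69 -> ring=[69:NB,96:NA]
Op 3: route key 26: smallest pos >= 26 is 69 -> NB
Op 4: route key 61: smallest pos >= 61 is 69 -> NB
Op 5: add NC@64 -> ring=[64:NC,69:NB,96:NA]
Op 6: add ND@88 -> ring=[64:NC,69:NB,88:ND,96:NA]
Op 7: route key 47: smallest pos >= 47 is 64 -> NC
Op 8: route key 60: smallest pos >= 60 is 64 -> NC
Op 9: add NE@61 -> ring=[61:NE,64:NC,69:NB,88:ND,96:NA]
Op 10: route key 19: smallest pos >= 19 is 61 -> NE
Op 11: route key 44: smallest pos >= 44 is 61 -> NE
Op 12: route key 6: smallest pos >= 6 is 61 -> NE

Answer: NB NB NC NC NE NE NE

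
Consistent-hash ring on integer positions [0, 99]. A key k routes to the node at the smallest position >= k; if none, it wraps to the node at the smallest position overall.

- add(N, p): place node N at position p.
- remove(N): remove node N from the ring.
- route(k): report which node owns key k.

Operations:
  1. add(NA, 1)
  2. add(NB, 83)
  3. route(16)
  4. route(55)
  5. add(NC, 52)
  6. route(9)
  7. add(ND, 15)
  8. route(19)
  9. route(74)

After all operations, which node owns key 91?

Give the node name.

Answer: NA

Derivation:
Op 1: add NA@1 -> ring=[1:NA]
Op 2: add NB@83 -> ring=[1:NA,83:NB]
Op 3: route key 16: smallest pos >= 16 is 83 -> NB
Op 4: route key 55: smallest pos >= 55 is 83 -> NB
Op 5: add NC@52 -> ring=[1:NA,52:NC,83:NB]
Op 6: route key 9: smallest pos >= 9 is 52 -> NC
Op 7: add ND@15 -> ring=[1:NA,15:ND,52:NC,83:NB]
Op 8: route key 19: smallest pos >= 19 is 52 -> NC
Op 9: route key 74: smallest pos >= 74 is 83 -> NB
Final route key 91: none >= 91, wrap to smallest pos 1 -> NA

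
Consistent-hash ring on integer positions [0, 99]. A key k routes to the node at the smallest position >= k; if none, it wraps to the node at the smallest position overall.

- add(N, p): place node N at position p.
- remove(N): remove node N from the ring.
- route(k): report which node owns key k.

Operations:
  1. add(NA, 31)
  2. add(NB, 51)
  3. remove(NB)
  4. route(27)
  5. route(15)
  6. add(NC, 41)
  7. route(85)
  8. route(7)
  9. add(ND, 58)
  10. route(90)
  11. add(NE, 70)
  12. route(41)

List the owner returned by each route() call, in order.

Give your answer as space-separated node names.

Op 1: add NA@31 -> ring=[31:NA]
Op 2: add NB@51 -> ring=[31:NA,51:NB]
Op 3: remove NB -> ring=[31:NA]
Op 4: route key 27: smallest pos >= 27 is 31 -> NA
Op 5: route key 15: smallest pos >= 15 is 31 -> NA
Op 6: add NC@41 -> ring=[31:NA,41:NC]
Op 7: route key 85: none >= 85, wrap to smallest pos 31 -> NA
Op 8: route key 7: smallest pos >= 7 is 31 -> NA
Op 9: add ND@58 -> ring=[31:NA,41:NC,58:ND]
Op 10: route key 90: none >= 90, wrap to smallest pos 31 -> NA
Op 11: add NE@70 -> ring=[31:NA,41:NC,58:ND,70:NE]
Op 12: route key 41: smallest pos >= 41 is 41 -> NC

Answer: NA NA NA NA NA NC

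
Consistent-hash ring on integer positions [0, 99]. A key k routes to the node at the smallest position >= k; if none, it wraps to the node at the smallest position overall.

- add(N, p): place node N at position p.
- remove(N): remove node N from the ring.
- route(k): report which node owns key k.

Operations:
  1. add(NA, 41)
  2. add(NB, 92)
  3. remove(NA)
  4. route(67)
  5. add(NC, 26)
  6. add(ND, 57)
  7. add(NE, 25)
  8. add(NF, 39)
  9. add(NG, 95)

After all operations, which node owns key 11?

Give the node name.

Op 1: add NA@41 -> ring=[41:NA]
Op 2: add NB@92 -> ring=[41:NA,92:NB]
Op 3: remove NA -> ring=[92:NB]
Op 4: route key 67: smallest pos >= 67 is 92 -> NB
Op 5: add NC@26 -> ring=[26:NC,92:NB]
Op 6: add ND@57 -> ring=[26:NC,57:ND,92:NB]
Op 7: add NE@25 -> ring=[25:NE,26:NC,57:ND,92:NB]
Op 8: add NF@39 -> ring=[25:NE,26:NC,39:NF,57:ND,92:NB]
Op 9: add NG@95 -> ring=[25:NE,26:NC,39:NF,57:ND,92:NB,95:NG]
Final route key 11: smallest pos >= 11 is 25 -> NE

Answer: NE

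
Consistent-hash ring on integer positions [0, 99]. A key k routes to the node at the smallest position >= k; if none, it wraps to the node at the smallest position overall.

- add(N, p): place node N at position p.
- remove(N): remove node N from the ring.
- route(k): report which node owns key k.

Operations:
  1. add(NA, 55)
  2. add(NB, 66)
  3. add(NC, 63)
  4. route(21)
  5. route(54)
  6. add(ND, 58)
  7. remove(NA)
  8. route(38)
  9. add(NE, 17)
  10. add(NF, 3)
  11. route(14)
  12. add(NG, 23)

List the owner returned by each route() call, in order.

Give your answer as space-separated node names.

Answer: NA NA ND NE

Derivation:
Op 1: add NA@55 -> ring=[55:NA]
Op 2: add NB@66 -> ring=[55:NA,66:NB]
Op 3: add NC@63 -> ring=[55:NA,63:NC,66:NB]
Op 4: route key 21: smallest pos >= 21 is 55 -> NA
Op 5: route key 54: smallest pos >= 54 is 55 -> NA
Op 6: add ND@58 -> ring=[55:NA,58:ND,63:NC,66:NB]
Op 7: remove NA -> ring=[58:ND,63:NC,66:NB]
Op 8: route key 38: smallest pos >= 38 is 58 -> ND
Op 9: add NE@17 -> ring=[17:NE,58:ND,63:NC,66:NB]
Op 10: add NF@3 -> ring=[3:NF,17:NE,58:ND,63:NC,66:NB]
Op 11: route key 14: smallest pos >= 14 is 17 -> NE
Op 12: add NG@23 -> ring=[3:NF,17:NE,23:NG,58:ND,63:NC,66:NB]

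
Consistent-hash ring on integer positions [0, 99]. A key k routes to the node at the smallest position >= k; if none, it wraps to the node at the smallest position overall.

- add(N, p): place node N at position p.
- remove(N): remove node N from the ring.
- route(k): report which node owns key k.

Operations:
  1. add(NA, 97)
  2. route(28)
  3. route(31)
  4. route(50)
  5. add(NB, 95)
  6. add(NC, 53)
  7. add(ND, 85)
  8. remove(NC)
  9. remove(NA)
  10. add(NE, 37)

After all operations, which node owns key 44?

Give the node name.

Answer: ND

Derivation:
Op 1: add NA@97 -> ring=[97:NA]
Op 2: route key 28: smallest pos >= 28 is 97 -> NA
Op 3: route key 31: smallest pos >= 31 is 97 -> NA
Op 4: route key 50: smallest pos >= 50 is 97 -> NA
Op 5: add NB@95 -> ring=[95:NB,97:NA]
Op 6: add NC@53 -> ring=[53:NC,95:NB,97:NA]
Op 7: add ND@85 -> ring=[53:NC,85:ND,95:NB,97:NA]
Op 8: remove NC -> ring=[85:ND,95:NB,97:NA]
Op 9: remove NA -> ring=[85:ND,95:NB]
Op 10: add NE@37 -> ring=[37:NE,85:ND,95:NB]
Final route key 44: smallest pos >= 44 is 85 -> ND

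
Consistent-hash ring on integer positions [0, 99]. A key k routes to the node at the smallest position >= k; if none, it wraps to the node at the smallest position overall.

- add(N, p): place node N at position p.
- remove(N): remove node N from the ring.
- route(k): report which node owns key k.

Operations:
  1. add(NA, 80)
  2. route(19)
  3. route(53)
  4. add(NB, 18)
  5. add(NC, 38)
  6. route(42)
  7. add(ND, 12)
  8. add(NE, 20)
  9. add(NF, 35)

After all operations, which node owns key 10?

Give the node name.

Op 1: add NA@80 -> ring=[80:NA]
Op 2: route key 19: smallest pos >= 19 is 80 -> NA
Op 3: route key 53: smallest pos >= 53 is 80 -> NA
Op 4: add NB@18 -> ring=[18:NB,80:NA]
Op 5: add NC@38 -> ring=[18:NB,38:NC,80:NA]
Op 6: route key 42: smallest pos >= 42 is 80 -> NA
Op 7: add ND@12 -> ring=[12:ND,18:NB,38:NC,80:NA]
Op 8: add NE@20 -> ring=[12:ND,18:NB,20:NE,38:NC,80:NA]
Op 9: add NF@35 -> ring=[12:ND,18:NB,20:NE,35:NF,38:NC,80:NA]
Final route key 10: smallest pos >= 10 is 12 -> ND

Answer: ND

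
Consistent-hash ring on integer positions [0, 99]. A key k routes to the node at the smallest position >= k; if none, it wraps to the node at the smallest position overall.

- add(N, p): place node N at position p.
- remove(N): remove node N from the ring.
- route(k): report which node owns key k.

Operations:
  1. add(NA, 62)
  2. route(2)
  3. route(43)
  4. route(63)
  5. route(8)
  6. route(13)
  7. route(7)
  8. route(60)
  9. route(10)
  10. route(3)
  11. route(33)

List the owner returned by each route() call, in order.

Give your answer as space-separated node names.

Answer: NA NA NA NA NA NA NA NA NA NA

Derivation:
Op 1: add NA@62 -> ring=[62:NA]
Op 2: route key 2: smallest pos >= 2 is 62 -> NA
Op 3: route key 43: smallest pos >= 43 is 62 -> NA
Op 4: route key 63: none >= 63, wrap to smallest pos 62 -> NA
Op 5: route key 8: smallest pos >= 8 is 62 -> NA
Op 6: route key 13: smallest pos >= 13 is 62 -> NA
Op 7: route key 7: smallest pos >= 7 is 62 -> NA
Op 8: route key 60: smallest pos >= 60 is 62 -> NA
Op 9: route key 10: smallest pos >= 10 is 62 -> NA
Op 10: route key 3: smallest pos >= 3 is 62 -> NA
Op 11: route key 33: smallest pos >= 33 is 62 -> NA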